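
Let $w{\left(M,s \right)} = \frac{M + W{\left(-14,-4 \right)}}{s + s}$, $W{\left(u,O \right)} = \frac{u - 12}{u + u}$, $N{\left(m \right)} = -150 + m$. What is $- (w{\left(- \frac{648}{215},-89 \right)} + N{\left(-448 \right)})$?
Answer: $\frac{320390163}{535780} \approx 597.99$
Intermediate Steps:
$W{\left(u,O \right)} = \frac{-12 + u}{2 u}$
$w{\left(M,s \right)} = \frac{\frac{13}{14} + M}{2 s}$ ($w{\left(M,s \right)} = \frac{M + \frac{-12 - 14}{2 \left(-14\right)}}{s + s} = \frac{M + \frac{1}{2} \left(- \frac{1}{14}\right) \left(-26\right)}{2 s} = \left(M + \frac{13}{14}\right) \frac{1}{2 s} = \left(\frac{13}{14} + M\right) \frac{1}{2 s} = \frac{\frac{13}{14} + M}{2 s}$)
$- (w{\left(- \frac{648}{215},-89 \right)} + N{\left(-448 \right)}) = - (\frac{13 + 14 \left(- \frac{648}{215}\right)}{28 \left(-89\right)} - 598) = - (\frac{1}{28} \left(- \frac{1}{89}\right) \left(13 + 14 \left(\left(-648\right) \frac{1}{215}\right)\right) - 598) = - (\frac{1}{28} \left(- \frac{1}{89}\right) \left(13 + 14 \left(- \frac{648}{215}\right)\right) - 598) = - (\frac{1}{28} \left(- \frac{1}{89}\right) \left(13 - \frac{9072}{215}\right) - 598) = - (\frac{1}{28} \left(- \frac{1}{89}\right) \left(- \frac{6277}{215}\right) - 598) = - (\frac{6277}{535780} - 598) = \left(-1\right) \left(- \frac{320390163}{535780}\right) = \frac{320390163}{535780}$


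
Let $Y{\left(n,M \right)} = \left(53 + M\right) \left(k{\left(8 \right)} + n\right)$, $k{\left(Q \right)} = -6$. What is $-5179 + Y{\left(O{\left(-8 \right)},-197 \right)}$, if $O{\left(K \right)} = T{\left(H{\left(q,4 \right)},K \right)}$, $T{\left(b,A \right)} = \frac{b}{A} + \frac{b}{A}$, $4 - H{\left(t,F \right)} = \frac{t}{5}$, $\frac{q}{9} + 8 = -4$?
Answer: $- \frac{16967}{5} \approx -3393.4$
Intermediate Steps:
$q = -108$ ($q = -72 + 9 \left(-4\right) = -72 - 36 = -108$)
$H{\left(t,F \right)} = 4 - \frac{t}{5}$
$T{\left(b,A \right)} = \frac{2 b}{A}$
$O{\left(K \right)} = \frac{256}{5 K}$ ($O{\left(K \right)} = \frac{2 \left(4 - - \frac{108}{5}\right)}{K} = \frac{2 \left(4 + \frac{108}{5}\right)}{K} = 2 \cdot \frac{128}{5} \frac{1}{K} = \frac{256}{5 K}$)
$Y{\left(n,M \right)} = \left(-6 + n\right) \left(53 + M\right)$ ($Y{\left(n,M \right)} = \left(53 + M\right) \left(-6 + n\right) = \left(-6 + n\right) \left(53 + M\right)$)
$-5179 + Y{\left(O{\left(-8 \right)},-197 \right)} = -5179 - \left(-864 + 144 \cdot \frac{256}{5} \frac{1}{-8}\right) = -5179 + \left(-318 + 1182 + 53 \cdot \frac{256}{5} \left(- \frac{1}{8}\right) - 197 \cdot \frac{256}{5} \left(- \frac{1}{8}\right)\right) = -5179 + \left(-318 + 1182 + 53 \left(- \frac{32}{5}\right) - - \frac{6304}{5}\right) = -5179 + \left(-318 + 1182 - \frac{1696}{5} + \frac{6304}{5}\right) = -5179 + \frac{8928}{5} = - \frac{16967}{5}$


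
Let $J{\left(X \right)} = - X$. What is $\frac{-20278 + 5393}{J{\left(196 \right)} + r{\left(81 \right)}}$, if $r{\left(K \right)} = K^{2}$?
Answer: $- \frac{2977}{1273} \approx -2.3386$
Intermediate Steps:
$\frac{-20278 + 5393}{J{\left(196 \right)} + r{\left(81 \right)}} = \frac{-20278 + 5393}{\left(-1\right) 196 + 81^{2}} = - \frac{14885}{-196 + 6561} = - \frac{14885}{6365} = \left(-14885\right) \frac{1}{6365} = - \frac{2977}{1273}$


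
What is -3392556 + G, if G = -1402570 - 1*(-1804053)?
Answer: -2991073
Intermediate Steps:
G = 401483 (G = -1402570 + 1804053 = 401483)
-3392556 + G = -3392556 + 401483 = -2991073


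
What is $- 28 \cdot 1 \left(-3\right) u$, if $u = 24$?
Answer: $2016$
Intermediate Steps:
$- 28 \cdot 1 \left(-3\right) u = - 28 \cdot 1 \left(-3\right) 24 = \left(-28\right) \left(-3\right) 24 = 84 \cdot 24 = 2016$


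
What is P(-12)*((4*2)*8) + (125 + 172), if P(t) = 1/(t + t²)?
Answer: 9817/33 ≈ 297.48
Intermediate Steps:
P(-12)*((4*2)*8) + (125 + 172) = (1/((-12)*(1 - 12)))*((4*2)*8) + (125 + 172) = (-1/12/(-11))*(8*8) + 297 = -1/12*(-1/11)*64 + 297 = (1/132)*64 + 297 = 16/33 + 297 = 9817/33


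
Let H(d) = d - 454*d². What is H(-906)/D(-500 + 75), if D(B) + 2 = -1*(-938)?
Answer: -62110075/156 ≈ -3.9814e+5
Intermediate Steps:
D(B) = 936 (D(B) = -2 - 1*(-938) = -2 + 938 = 936)
H(-906)/D(-500 + 75) = -906*(1 - 454*(-906))/936 = -906*(1 + 411324)*(1/936) = -906*411325*(1/936) = -372660450*1/936 = -62110075/156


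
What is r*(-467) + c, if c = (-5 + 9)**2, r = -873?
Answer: 407707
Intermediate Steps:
c = 16 (c = 4**2 = 16)
r*(-467) + c = -873*(-467) + 16 = 407691 + 16 = 407707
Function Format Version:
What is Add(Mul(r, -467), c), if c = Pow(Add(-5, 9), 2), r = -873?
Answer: 407707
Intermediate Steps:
c = 16 (c = Pow(4, 2) = 16)
Add(Mul(r, -467), c) = Add(Mul(-873, -467), 16) = Add(407691, 16) = 407707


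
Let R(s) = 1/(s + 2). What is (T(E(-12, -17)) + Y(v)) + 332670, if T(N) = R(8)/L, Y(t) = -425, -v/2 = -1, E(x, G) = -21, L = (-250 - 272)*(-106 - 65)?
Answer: 296568531901/892620 ≈ 3.3225e+5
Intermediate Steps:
L = 89262 (L = -522*(-171) = 89262)
R(s) = 1/(2 + s)
v = 2 (v = -2*(-1) = 2)
T(N) = 1/892620 (T(N) = 1/((2 + 8)*89262) = (1/89262)/10 = (⅒)*(1/89262) = 1/892620)
(T(E(-12, -17)) + Y(v)) + 332670 = (1/892620 - 425) + 332670 = -379363499/892620 + 332670 = 296568531901/892620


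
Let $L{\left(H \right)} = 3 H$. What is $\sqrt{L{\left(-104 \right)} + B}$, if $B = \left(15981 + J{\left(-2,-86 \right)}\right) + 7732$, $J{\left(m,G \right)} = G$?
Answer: $\sqrt{23315} \approx 152.69$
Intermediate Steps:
$B = 23627$ ($B = \left(15981 - 86\right) + 7732 = 15895 + 7732 = 23627$)
$\sqrt{L{\left(-104 \right)} + B} = \sqrt{3 \left(-104\right) + 23627} = \sqrt{-312 + 23627} = \sqrt{23315}$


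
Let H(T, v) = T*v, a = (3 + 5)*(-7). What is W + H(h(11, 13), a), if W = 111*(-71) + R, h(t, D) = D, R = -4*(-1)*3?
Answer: -8597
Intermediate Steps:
R = 12 (R = 4*3 = 12)
a = -56 (a = 8*(-7) = -56)
W = -7869 (W = 111*(-71) + 12 = -7881 + 12 = -7869)
W + H(h(11, 13), a) = -7869 + 13*(-56) = -7869 - 728 = -8597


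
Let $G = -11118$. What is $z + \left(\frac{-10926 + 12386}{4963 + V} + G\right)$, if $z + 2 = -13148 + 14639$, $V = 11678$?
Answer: $- \frac{160234729}{16641} \approx -9628.9$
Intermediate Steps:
$z = 1489$ ($z = -2 + \left(-13148 + 14639\right) = -2 + 1491 = 1489$)
$z + \left(\frac{-10926 + 12386}{4963 + V} + G\right) = 1489 - \left(11118 - \frac{-10926 + 12386}{4963 + 11678}\right) = 1489 - \left(11118 - \frac{1460}{16641}\right) = 1489 + \left(1460 \cdot \frac{1}{16641} - 11118\right) = 1489 + \left(\frac{1460}{16641} - 11118\right) = 1489 - \frac{185013178}{16641} = - \frac{160234729}{16641}$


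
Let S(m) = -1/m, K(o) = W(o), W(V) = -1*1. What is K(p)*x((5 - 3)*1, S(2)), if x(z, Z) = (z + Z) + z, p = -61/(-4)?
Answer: -7/2 ≈ -3.5000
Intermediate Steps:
W(V) = -1
p = 61/4 (p = -61*(-¼) = 61/4 ≈ 15.250)
K(o) = -1
x(z, Z) = Z + 2*z (x(z, Z) = (Z + z) + z = Z + 2*z)
K(p)*x((5 - 3)*1, S(2)) = -(-1/2 + 2*((5 - 3)*1)) = -(-1*½ + 2*(2*1)) = -(-½ + 2*2) = -(-½ + 4) = -1*7/2 = -7/2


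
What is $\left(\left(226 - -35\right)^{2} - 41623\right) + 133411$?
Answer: $159909$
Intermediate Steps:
$\left(\left(226 - -35\right)^{2} - 41623\right) + 133411 = \left(\left(226 + \left(-101 + 136\right)\right)^{2} - 41623\right) + 133411 = \left(\left(226 + 35\right)^{2} - 41623\right) + 133411 = \left(261^{2} - 41623\right) + 133411 = \left(68121 - 41623\right) + 133411 = 26498 + 133411 = 159909$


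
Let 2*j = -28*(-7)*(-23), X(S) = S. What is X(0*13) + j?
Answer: -2254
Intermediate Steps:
j = -2254 (j = (-28*(-7)*(-23))/2 = (196*(-23))/2 = (½)*(-4508) = -2254)
X(0*13) + j = 0*13 - 2254 = 0 - 2254 = -2254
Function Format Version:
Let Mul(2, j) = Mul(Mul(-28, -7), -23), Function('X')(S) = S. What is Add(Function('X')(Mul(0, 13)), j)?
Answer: -2254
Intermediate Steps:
j = -2254 (j = Mul(Rational(1, 2), Mul(Mul(-28, -7), -23)) = Mul(Rational(1, 2), Mul(196, -23)) = Mul(Rational(1, 2), -4508) = -2254)
Add(Function('X')(Mul(0, 13)), j) = Add(Mul(0, 13), -2254) = Add(0, -2254) = -2254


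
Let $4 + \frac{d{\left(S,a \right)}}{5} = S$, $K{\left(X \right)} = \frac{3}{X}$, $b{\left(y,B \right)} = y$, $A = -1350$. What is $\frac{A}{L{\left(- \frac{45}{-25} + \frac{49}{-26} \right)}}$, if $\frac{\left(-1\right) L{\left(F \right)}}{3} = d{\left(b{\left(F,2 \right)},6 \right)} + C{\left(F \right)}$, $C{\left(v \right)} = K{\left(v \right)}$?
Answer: $- \frac{42900}{5327} \approx -8.0533$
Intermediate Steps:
$C{\left(v \right)} = \frac{3}{v}$
$d{\left(S,a \right)} = -20 + 5 S$
$L{\left(F \right)} = 60 - 15 F - \frac{9}{F}$ ($L{\left(F \right)} = - 3 \left(\left(-20 + 5 F\right) + \frac{3}{F}\right) = - 3 \left(-20 + \frac{3}{F} + 5 F\right) = 60 - 15 F - \frac{9}{F}$)
$\frac{A}{L{\left(- \frac{45}{-25} + \frac{49}{-26} \right)}} = - \frac{1350}{60 - 15 \left(- \frac{45}{-25} + \frac{49}{-26}\right) - \frac{9}{- \frac{45}{-25} + \frac{49}{-26}}} = - \frac{1350}{60 - 15 \left(\left(-45\right) \left(- \frac{1}{25}\right) + 49 \left(- \frac{1}{26}\right)\right) - \frac{9}{\left(-45\right) \left(- \frac{1}{25}\right) + 49 \left(- \frac{1}{26}\right)}} = - \frac{1350}{60 - 15 \left(\frac{9}{5} - \frac{49}{26}\right) - \frac{9}{\frac{9}{5} - \frac{49}{26}}} = - \frac{1350}{60 - - \frac{33}{26} - \frac{9}{- \frac{11}{130}}} = - \frac{1350}{60 + \frac{33}{26} - - \frac{1170}{11}} = - \frac{1350}{60 + \frac{33}{26} + \frac{1170}{11}} = - \frac{1350}{\frac{47943}{286}} = \left(-1350\right) \frac{286}{47943} = - \frac{42900}{5327}$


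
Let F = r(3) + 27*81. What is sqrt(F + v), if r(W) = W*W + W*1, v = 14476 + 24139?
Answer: sqrt(40814) ≈ 202.02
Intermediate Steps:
v = 38615
r(W) = W + W**2 (r(W) = W**2 + W = W + W**2)
F = 2199 (F = 3*(1 + 3) + 27*81 = 3*4 + 2187 = 12 + 2187 = 2199)
sqrt(F + v) = sqrt(2199 + 38615) = sqrt(40814)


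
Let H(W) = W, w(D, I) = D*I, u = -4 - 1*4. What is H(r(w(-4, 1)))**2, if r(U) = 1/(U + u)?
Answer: 1/144 ≈ 0.0069444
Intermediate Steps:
u = -8 (u = -4 - 4 = -8)
r(U) = 1/(-8 + U) (r(U) = 1/(U - 8) = 1/(-8 + U))
H(r(w(-4, 1)))**2 = (1/(-8 - 4*1))**2 = (1/(-8 - 4))**2 = (1/(-12))**2 = (-1/12)**2 = 1/144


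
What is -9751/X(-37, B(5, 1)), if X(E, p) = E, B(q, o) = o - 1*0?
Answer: 9751/37 ≈ 263.54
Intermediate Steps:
B(q, o) = o (B(q, o) = o + 0 = o)
-9751/X(-37, B(5, 1)) = -9751/(-37) = -9751*(-1/37) = 9751/37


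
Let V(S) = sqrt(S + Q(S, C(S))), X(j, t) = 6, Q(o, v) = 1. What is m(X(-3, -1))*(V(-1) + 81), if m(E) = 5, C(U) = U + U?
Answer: 405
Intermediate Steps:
C(U) = 2*U
V(S) = sqrt(1 + S) (V(S) = sqrt(S + 1) = sqrt(1 + S))
m(X(-3, -1))*(V(-1) + 81) = 5*(sqrt(1 - 1) + 81) = 5*(sqrt(0) + 81) = 5*(0 + 81) = 5*81 = 405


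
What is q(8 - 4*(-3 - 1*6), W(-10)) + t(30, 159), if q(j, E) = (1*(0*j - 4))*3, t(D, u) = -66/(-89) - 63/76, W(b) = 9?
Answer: -81759/6764 ≈ -12.087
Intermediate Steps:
t(D, u) = -591/6764 (t(D, u) = -66*(-1/89) - 63*1/76 = 66/89 - 63/76 = -591/6764)
q(j, E) = -12 (q(j, E) = (1*(0 - 4))*3 = (1*(-4))*3 = -4*3 = -12)
q(8 - 4*(-3 - 1*6), W(-10)) + t(30, 159) = -12 - 591/6764 = -81759/6764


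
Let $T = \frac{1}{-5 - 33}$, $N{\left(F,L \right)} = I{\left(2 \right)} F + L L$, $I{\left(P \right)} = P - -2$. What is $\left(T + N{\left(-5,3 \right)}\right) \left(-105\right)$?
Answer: $\frac{43995}{38} \approx 1157.8$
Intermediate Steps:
$I{\left(P \right)} = 2 + P$ ($I{\left(P \right)} = P + 2 = 2 + P$)
$N{\left(F,L \right)} = L^{2} + 4 F$ ($N{\left(F,L \right)} = \left(2 + 2\right) F + L L = 4 F + L^{2} = L^{2} + 4 F$)
$T = - \frac{1}{38}$ ($T = \frac{1}{-38} = - \frac{1}{38} \approx -0.026316$)
$\left(T + N{\left(-5,3 \right)}\right) \left(-105\right) = \left(- \frac{1}{38} + \left(3^{2} + 4 \left(-5\right)\right)\right) \left(-105\right) = \left(- \frac{1}{38} + \left(9 - 20\right)\right) \left(-105\right) = \left(- \frac{1}{38} - 11\right) \left(-105\right) = \left(- \frac{419}{38}\right) \left(-105\right) = \frac{43995}{38}$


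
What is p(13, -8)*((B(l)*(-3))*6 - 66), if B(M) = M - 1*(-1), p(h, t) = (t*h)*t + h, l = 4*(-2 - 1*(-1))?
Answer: -10140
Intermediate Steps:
l = -4 (l = 4*(-2 + 1) = 4*(-1) = -4)
p(h, t) = h + h*t² (p(h, t) = (h*t)*t + h = h*t² + h = h + h*t²)
B(M) = 1 + M (B(M) = M + 1 = 1 + M)
p(13, -8)*((B(l)*(-3))*6 - 66) = (13*(1 + (-8)²))*(((1 - 4)*(-3))*6 - 66) = (13*(1 + 64))*(-3*(-3)*6 - 66) = (13*65)*(9*6 - 66) = 845*(54 - 66) = 845*(-12) = -10140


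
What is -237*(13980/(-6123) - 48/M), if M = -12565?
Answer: 13853818884/25645165 ≈ 540.21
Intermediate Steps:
-237*(13980/(-6123) - 48/M) = -237*(13980/(-6123) - 48/(-12565)) = -237*(13980*(-1/6123) - 48*(-1/12565)) = -237*(-4660/2041 + 48/12565) = -237*(-58454932/25645165) = 13853818884/25645165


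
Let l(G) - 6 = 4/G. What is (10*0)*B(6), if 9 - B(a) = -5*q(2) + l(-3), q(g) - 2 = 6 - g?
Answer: 0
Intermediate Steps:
q(g) = 8 - g (q(g) = 2 + (6 - g) = 8 - g)
l(G) = 6 + 4/G
B(a) = 103/3 (B(a) = 9 - (-5*(8 - 1*2) + (6 + 4/(-3))) = 9 - (-5*(8 - 2) + (6 + 4*(-⅓))) = 9 - (-5*6 + (6 - 4/3)) = 9 - (-30 + 14/3) = 9 - 1*(-76/3) = 9 + 76/3 = 103/3)
(10*0)*B(6) = (10*0)*(103/3) = 0*(103/3) = 0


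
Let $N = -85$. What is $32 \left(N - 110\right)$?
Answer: $-6240$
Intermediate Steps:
$32 \left(N - 110\right) = 32 \left(-85 - 110\right) = 32 \left(-195\right) = -6240$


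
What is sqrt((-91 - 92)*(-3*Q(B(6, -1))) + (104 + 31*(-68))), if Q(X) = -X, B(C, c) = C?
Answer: I*sqrt(5298) ≈ 72.787*I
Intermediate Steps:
sqrt((-91 - 92)*(-3*Q(B(6, -1))) + (104 + 31*(-68))) = sqrt((-91 - 92)*(-(-3)*6) + (104 + 31*(-68))) = sqrt(-(-549)*(-6) + (104 - 2108)) = sqrt(-183*18 - 2004) = sqrt(-3294 - 2004) = sqrt(-5298) = I*sqrt(5298)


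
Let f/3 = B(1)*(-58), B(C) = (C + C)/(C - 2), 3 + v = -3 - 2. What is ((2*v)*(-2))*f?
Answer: 11136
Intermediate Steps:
v = -8 (v = -3 + (-3 - 2) = -3 - 5 = -8)
B(C) = 2*C/(-2 + C) (B(C) = (2*C)/(-2 + C) = 2*C/(-2 + C))
f = 348 (f = 3*((2*1/(-2 + 1))*(-58)) = 3*((2*1/(-1))*(-58)) = 3*((2*1*(-1))*(-58)) = 3*(-2*(-58)) = 3*116 = 348)
((2*v)*(-2))*f = ((2*(-8))*(-2))*348 = -16*(-2)*348 = 32*348 = 11136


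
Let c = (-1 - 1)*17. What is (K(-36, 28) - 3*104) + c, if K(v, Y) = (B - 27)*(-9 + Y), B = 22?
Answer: -441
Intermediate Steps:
K(v, Y) = 45 - 5*Y (K(v, Y) = (22 - 27)*(-9 + Y) = -5*(-9 + Y) = 45 - 5*Y)
c = -34 (c = -2*17 = -34)
(K(-36, 28) - 3*104) + c = ((45 - 5*28) - 3*104) - 34 = ((45 - 140) - 312) - 34 = (-95 - 312) - 34 = -407 - 34 = -441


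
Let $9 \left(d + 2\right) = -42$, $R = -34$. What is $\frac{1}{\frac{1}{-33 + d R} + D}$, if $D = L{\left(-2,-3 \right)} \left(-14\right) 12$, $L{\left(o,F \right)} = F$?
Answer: $\frac{581}{292827} \approx 0.0019841$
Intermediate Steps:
$d = - \frac{20}{3}$ ($d = -2 + \frac{1}{9} \left(-42\right) = -2 - \frac{14}{3} = - \frac{20}{3} \approx -6.6667$)
$D = 504$ ($D = \left(-3\right) \left(-14\right) 12 = 42 \cdot 12 = 504$)
$\frac{1}{\frac{1}{-33 + d R} + D} = \frac{1}{\frac{1}{-33 - - \frac{680}{3}} + 504} = \frac{1}{\frac{1}{-33 + \frac{680}{3}} + 504} = \frac{1}{\frac{1}{\frac{581}{3}} + 504} = \frac{1}{\frac{3}{581} + 504} = \frac{1}{\frac{292827}{581}} = \frac{581}{292827}$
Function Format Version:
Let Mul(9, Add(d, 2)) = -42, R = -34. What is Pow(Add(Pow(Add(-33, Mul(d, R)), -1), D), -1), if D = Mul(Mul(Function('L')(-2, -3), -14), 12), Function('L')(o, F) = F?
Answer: Rational(581, 292827) ≈ 0.0019841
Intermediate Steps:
d = Rational(-20, 3) (d = Add(-2, Mul(Rational(1, 9), -42)) = Add(-2, Rational(-14, 3)) = Rational(-20, 3) ≈ -6.6667)
D = 504 (D = Mul(Mul(-3, -14), 12) = Mul(42, 12) = 504)
Pow(Add(Pow(Add(-33, Mul(d, R)), -1), D), -1) = Pow(Add(Pow(Add(-33, Mul(Rational(-20, 3), -34)), -1), 504), -1) = Pow(Add(Pow(Add(-33, Rational(680, 3)), -1), 504), -1) = Pow(Add(Pow(Rational(581, 3), -1), 504), -1) = Pow(Add(Rational(3, 581), 504), -1) = Pow(Rational(292827, 581), -1) = Rational(581, 292827)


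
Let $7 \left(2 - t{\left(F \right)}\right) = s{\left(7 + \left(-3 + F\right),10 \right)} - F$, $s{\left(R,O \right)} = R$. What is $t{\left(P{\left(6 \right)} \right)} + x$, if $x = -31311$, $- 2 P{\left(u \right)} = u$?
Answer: $- \frac{219167}{7} \approx -31310.0$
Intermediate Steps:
$P{\left(u \right)} = - \frac{u}{2}$
$t{\left(F \right)} = \frac{10}{7}$ ($t{\left(F \right)} = 2 - \frac{\left(7 + \left(-3 + F\right)\right) - F}{7} = 2 - \frac{\left(4 + F\right) - F}{7} = 2 - \frac{4}{7} = \frac{10}{7}$)
$t{\left(P{\left(6 \right)} \right)} + x = \frac{10}{7} - 31311 = - \frac{219167}{7}$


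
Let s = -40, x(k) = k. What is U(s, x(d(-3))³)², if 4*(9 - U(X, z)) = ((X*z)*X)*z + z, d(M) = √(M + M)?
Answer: 14933030535/2 + 259227*I*√6 ≈ 7.4665e+9 + 6.3497e+5*I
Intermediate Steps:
d(M) = √2*√M (d(M) = √(2*M) = √2*√M)
U(X, z) = 9 - z/4 - X²*z²/4 (U(X, z) = 9 - (((X*z)*X)*z + z)/4 = 9 - ((z*X²)*z + z)/4 = 9 - (X²*z² + z)/4 = 9 - (z + X²*z²)/4 = 9 + (-z/4 - X²*z²/4) = 9 - z/4 - X²*z²/4)
U(s, x(d(-3))³)² = (9 - (-6*I*√6)/4 - ¼*(-40)²*((√2*√(-3))³)²)² = (9 - (-6*I*√6)/4 - ¼*1600*((√2*(I*√3))³)²)² = (9 - (-6*I*√6)/4 - ¼*1600*((I*√6)³)²)² = (9 - (-3)*I*√6/2 - ¼*1600*(-6*I*√6)²)² = (9 + 3*I*√6/2 - ¼*1600*(-216))² = (9 + 3*I*√6/2 + 86400)² = (86409 + 3*I*√6/2)²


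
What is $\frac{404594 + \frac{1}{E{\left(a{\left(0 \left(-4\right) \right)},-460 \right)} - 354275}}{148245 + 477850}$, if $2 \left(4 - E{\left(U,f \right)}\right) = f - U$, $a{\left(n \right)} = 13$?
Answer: $\frac{286480468984}{443318460555} \approx 0.64622$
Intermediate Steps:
$E{\left(U,f \right)} = 4 + \frac{U}{2} - \frac{f}{2}$ ($E{\left(U,f \right)} = 4 - \frac{f - U}{2} = 4 + \left(\frac{U}{2} - \frac{f}{2}\right) = 4 + \frac{U}{2} - \frac{f}{2}$)
$\frac{404594 + \frac{1}{E{\left(a{\left(0 \left(-4\right) \right)},-460 \right)} - 354275}}{148245 + 477850} = \frac{404594 + \frac{1}{\left(4 + \frac{1}{2} \cdot 13 - -230\right) - 354275}}{148245 + 477850} = \frac{404594 + \frac{1}{\left(4 + \frac{13}{2} + 230\right) - 354275}}{626095} = \left(404594 + \frac{1}{\frac{481}{2} - 354275}\right) \frac{1}{626095} = \left(404594 + \frac{1}{- \frac{708069}{2}}\right) \frac{1}{626095} = \left(404594 - \frac{2}{708069}\right) \frac{1}{626095} = \frac{286480468984}{708069} \cdot \frac{1}{626095} = \frac{286480468984}{443318460555}$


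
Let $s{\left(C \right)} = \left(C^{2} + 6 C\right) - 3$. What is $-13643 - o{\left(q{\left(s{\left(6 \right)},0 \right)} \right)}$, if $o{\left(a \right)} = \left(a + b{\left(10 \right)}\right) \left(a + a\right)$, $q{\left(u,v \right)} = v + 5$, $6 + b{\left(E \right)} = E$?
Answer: $-13733$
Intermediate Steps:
$b{\left(E \right)} = -6 + E$
$s{\left(C \right)} = -3 + C^{2} + 6 C$
$q{\left(u,v \right)} = 5 + v$
$o{\left(a \right)} = 2 a \left(4 + a\right)$ ($o{\left(a \right)} = \left(a + \left(-6 + 10\right)\right) \left(a + a\right) = \left(a + 4\right) 2 a = \left(4 + a\right) 2 a = 2 a \left(4 + a\right)$)
$-13643 - o{\left(q{\left(s{\left(6 \right)},0 \right)} \right)} = -13643 - 2 \left(5 + 0\right) \left(4 + \left(5 + 0\right)\right) = -13643 - 2 \cdot 5 \left(4 + 5\right) = -13643 - 2 \cdot 5 \cdot 9 = -13643 - 90 = -13733$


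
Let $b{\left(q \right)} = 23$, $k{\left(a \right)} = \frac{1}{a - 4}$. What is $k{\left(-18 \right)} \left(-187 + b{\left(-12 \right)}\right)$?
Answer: $\frac{82}{11} \approx 7.4545$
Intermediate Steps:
$k{\left(a \right)} = \frac{1}{-4 + a}$
$k{\left(-18 \right)} \left(-187 + b{\left(-12 \right)}\right) = \frac{-187 + 23}{-4 - 18} = \frac{1}{-22} \left(-164\right) = \left(- \frac{1}{22}\right) \left(-164\right) = \frac{82}{11}$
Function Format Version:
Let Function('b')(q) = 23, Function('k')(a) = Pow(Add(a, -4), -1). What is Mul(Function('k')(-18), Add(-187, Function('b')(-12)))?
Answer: Rational(82, 11) ≈ 7.4545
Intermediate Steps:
Function('k')(a) = Pow(Add(-4, a), -1)
Mul(Function('k')(-18), Add(-187, Function('b')(-12))) = Mul(Pow(Add(-4, -18), -1), Add(-187, 23)) = Mul(Pow(-22, -1), -164) = Mul(Rational(-1, 22), -164) = Rational(82, 11)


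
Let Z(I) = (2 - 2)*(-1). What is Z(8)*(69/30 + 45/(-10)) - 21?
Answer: -21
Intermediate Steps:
Z(I) = 0 (Z(I) = 0*(-1) = 0)
Z(8)*(69/30 + 45/(-10)) - 21 = 0*(69/30 + 45/(-10)) - 21 = 0*(69*(1/30) + 45*(-⅒)) - 21 = 0*(23/10 - 9/2) - 21 = 0*(-11/5) - 21 = 0 - 21 = -21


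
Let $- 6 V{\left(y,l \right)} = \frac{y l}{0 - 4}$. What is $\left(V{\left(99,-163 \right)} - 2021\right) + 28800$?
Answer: $\frac{208853}{8} \approx 26107.0$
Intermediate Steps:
$V{\left(y,l \right)} = \frac{l y}{24}$ ($V{\left(y,l \right)} = - \frac{y l \frac{1}{0 - 4}}{6} = - \frac{l y \frac{1}{-4}}{6} = - \frac{l y \left(- \frac{1}{4}\right)}{6} = - \frac{\left(- \frac{1}{4}\right) l y}{6} = \frac{l y}{24}$)
$\left(V{\left(99,-163 \right)} - 2021\right) + 28800 = \left(\frac{1}{24} \left(-163\right) 99 - 2021\right) + 28800 = \left(- \frac{5379}{8} - 2021\right) + 28800 = - \frac{21547}{8} + 28800 = \frac{208853}{8}$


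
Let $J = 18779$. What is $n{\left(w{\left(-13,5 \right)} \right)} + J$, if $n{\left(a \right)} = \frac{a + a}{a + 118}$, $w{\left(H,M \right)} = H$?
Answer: $\frac{1971769}{105} \approx 18779.0$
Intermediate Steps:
$n{\left(a \right)} = \frac{2 a}{118 + a}$
$n{\left(w{\left(-13,5 \right)} \right)} + J = 2 \left(-13\right) \frac{1}{118 - 13} + 18779 = 2 \left(-13\right) \frac{1}{105} + 18779 = - \frac{26}{105} + 18779 = \frac{1971769}{105}$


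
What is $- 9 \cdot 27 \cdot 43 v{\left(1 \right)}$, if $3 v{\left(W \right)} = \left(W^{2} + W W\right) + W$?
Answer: $-10449$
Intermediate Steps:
$v{\left(W \right)} = \frac{W}{3} + \frac{2 W^{2}}{3}$ ($v{\left(W \right)} = \frac{\left(W^{2} + W W\right) + W}{3} = \frac{\left(W^{2} + W^{2}\right) + W}{3} = \frac{2 W^{2} + W}{3} = \frac{W + 2 W^{2}}{3} = \frac{W}{3} + \frac{2 W^{2}}{3}$)
$- 9 \cdot 27 \cdot 43 v{\left(1 \right)} = - 9 \cdot 27 \cdot 43 \cdot \frac{1}{3} \cdot 1 \left(1 + 2 \cdot 1\right) = - 9 \cdot 1161 \cdot \frac{1}{3} \cdot 1 \left(1 + 2\right) = - 9 \cdot 1161 \cdot \frac{1}{3} \cdot 1 \cdot 3 = - 9 \cdot 1161 \cdot 1 = \left(-9\right) 1161 = -10449$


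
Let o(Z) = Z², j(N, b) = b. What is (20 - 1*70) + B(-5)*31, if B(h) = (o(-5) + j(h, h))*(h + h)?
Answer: -6250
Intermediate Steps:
B(h) = 2*h*(25 + h) (B(h) = ((-5)² + h)*(h + h) = (25 + h)*(2*h) = 2*h*(25 + h))
(20 - 1*70) + B(-5)*31 = (20 - 1*70) + (2*(-5)*(25 - 5))*31 = (20 - 70) + (2*(-5)*20)*31 = -50 - 200*31 = -50 - 6200 = -6250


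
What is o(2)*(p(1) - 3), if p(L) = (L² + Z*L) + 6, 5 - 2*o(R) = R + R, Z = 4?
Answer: 4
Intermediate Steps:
o(R) = 5/2 - R (o(R) = 5/2 - (R + R)/2 = 5/2 - R)
p(L) = 6 + L² + 4*L (p(L) = (L² + 4*L) + 6 = 6 + L² + 4*L)
o(2)*(p(1) - 3) = (5/2 - 1*2)*((6 + 1² + 4*1) - 3) = (5/2 - 2)*((6 + 1 + 4) - 3) = (11 - 3)/2 = (½)*8 = 4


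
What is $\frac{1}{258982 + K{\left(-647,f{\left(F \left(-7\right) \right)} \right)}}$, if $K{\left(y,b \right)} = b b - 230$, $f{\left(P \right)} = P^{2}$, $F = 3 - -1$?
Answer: $\frac{1}{873408} \approx 1.1449 \cdot 10^{-6}$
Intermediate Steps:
$F = 4$ ($F = 3 + 1 = 4$)
$K{\left(y,b \right)} = -230 + b^{2}$ ($K{\left(y,b \right)} = b^{2} - 230 = -230 + b^{2}$)
$\frac{1}{258982 + K{\left(-647,f{\left(F \left(-7\right) \right)} \right)}} = \frac{1}{258982 - \left(230 - \left(\left(4 \left(-7\right)\right)^{2}\right)^{2}\right)} = \frac{1}{258982 - \left(230 - \left(\left(-28\right)^{2}\right)^{2}\right)} = \frac{1}{258982 - \left(230 - 784^{2}\right)} = \frac{1}{258982 + \left(-230 + 614656\right)} = \frac{1}{258982 + 614426} = \frac{1}{873408}$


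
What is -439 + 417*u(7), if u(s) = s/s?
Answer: -22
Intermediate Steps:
u(s) = 1
-439 + 417*u(7) = -439 + 417*1 = -439 + 417 = -22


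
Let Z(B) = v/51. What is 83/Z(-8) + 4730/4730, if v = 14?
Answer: 4247/14 ≈ 303.36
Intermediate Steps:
Z(B) = 14/51
83/Z(-8) + 4730/4730 = 83/(14/51) + 4730/4730 = 83*(51/14) + 4730*(1/4730) = 4233/14 + 1 = 4247/14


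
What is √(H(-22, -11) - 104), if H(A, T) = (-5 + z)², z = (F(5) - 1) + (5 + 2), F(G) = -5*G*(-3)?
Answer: 2*√1418 ≈ 75.313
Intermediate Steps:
F(G) = 15*G
z = 81 (z = (15*5 - 1) + (5 + 2) = (75 - 1) + 7 = 74 + 7 = 81)
H(A, T) = 5776 (H(A, T) = (-5 + 81)² = 76² = 5776)
√(H(-22, -11) - 104) = √(5776 - 104) = √5672 = 2*√1418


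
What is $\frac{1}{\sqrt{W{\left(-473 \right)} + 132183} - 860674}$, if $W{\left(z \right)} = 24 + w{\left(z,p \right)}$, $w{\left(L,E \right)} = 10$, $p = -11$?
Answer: $- \frac{860674}{740759602059} - \frac{\sqrt{132217}}{740759602059} \approx -1.1624 \cdot 10^{-6}$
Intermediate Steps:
$W{\left(z \right)} = 34$ ($W{\left(z \right)} = 24 + 10 = 34$)
$\frac{1}{\sqrt{W{\left(-473 \right)} + 132183} - 860674} = \frac{1}{\sqrt{34 + 132183} - 860674} = \frac{1}{\sqrt{132217} - 860674} = \frac{1}{-860674 + \sqrt{132217}}$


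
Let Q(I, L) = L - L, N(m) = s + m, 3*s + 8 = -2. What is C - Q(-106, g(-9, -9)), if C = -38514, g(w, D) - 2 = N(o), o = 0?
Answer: -38514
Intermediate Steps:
s = -10/3 (s = -8/3 + (1/3)*(-2) = -8/3 - 2/3 = -10/3 ≈ -3.3333)
N(m) = -10/3 + m
g(w, D) = -4/3 (g(w, D) = 2 + (-10/3 + 0) = 2 - 10/3 = -4/3)
Q(I, L) = 0
C - Q(-106, g(-9, -9)) = -38514 - 1*0 = -38514 + 0 = -38514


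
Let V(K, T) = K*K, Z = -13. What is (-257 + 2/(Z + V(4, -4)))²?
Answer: 591361/9 ≈ 65707.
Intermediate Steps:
V(K, T) = K²
(-257 + 2/(Z + V(4, -4)))² = (-257 + 2/(-13 + 4²))² = (-257 + 2/(-13 + 16))² = (-257 + 2/3)² = (-257 + (⅓)*2)² = (-257 + ⅔)² = (-769/3)² = 591361/9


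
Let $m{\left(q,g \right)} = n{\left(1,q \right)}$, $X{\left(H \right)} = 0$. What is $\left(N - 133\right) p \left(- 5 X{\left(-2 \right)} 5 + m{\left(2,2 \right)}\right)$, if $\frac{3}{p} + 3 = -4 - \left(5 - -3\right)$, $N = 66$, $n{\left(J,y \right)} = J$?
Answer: $\frac{67}{5} \approx 13.4$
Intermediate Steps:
$m{\left(q,g \right)} = 1$
$p = - \frac{1}{5}$ ($p = \frac{3}{-3 - \left(9 + 3\right)} = \frac{3}{-3 - 12} = \frac{3}{-15} = 3 \left(- \frac{1}{15}\right) = - \frac{1}{5} \approx -0.2$)
$\left(N - 133\right) p \left(- 5 X{\left(-2 \right)} 5 + m{\left(2,2 \right)}\right) = \left(66 - 133\right) \left(- \frac{- 5 \cdot 0 \cdot 5 + 1}{5}\right) = - 67 \left(- \frac{\left(-5\right) 0 + 1}{5}\right) = - 67 \left(- \frac{0 + 1}{5}\right) = - 67 \left(\left(- \frac{1}{5}\right) 1\right) = \left(-67\right) \left(- \frac{1}{5}\right) = \frac{67}{5}$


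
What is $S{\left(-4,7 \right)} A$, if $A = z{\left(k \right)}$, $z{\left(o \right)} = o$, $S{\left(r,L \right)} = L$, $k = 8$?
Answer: $56$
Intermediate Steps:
$A = 8$
$S{\left(-4,7 \right)} A = 7 \cdot 8 = 56$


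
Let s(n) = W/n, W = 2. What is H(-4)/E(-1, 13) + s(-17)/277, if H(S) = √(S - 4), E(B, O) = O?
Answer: -2/4709 + 2*I*√2/13 ≈ -0.00042472 + 0.21757*I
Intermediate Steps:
s(n) = 2/n
H(S) = √(-4 + S)
H(-4)/E(-1, 13) + s(-17)/277 = √(-4 - 4)/13 + (2/(-17))/277 = √(-8)*(1/13) + (2*(-1/17))*(1/277) = (2*I*√2)*(1/13) - 2/17*1/277 = 2*I*√2/13 - 2/4709 = -2/4709 + 2*I*√2/13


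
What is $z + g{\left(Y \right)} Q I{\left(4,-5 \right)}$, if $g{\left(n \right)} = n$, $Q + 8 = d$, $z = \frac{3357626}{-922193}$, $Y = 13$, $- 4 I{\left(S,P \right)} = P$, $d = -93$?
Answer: $- \frac{6067627549}{3688772} \approx -1644.9$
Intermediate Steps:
$I{\left(S,P \right)} = - \frac{P}{4}$
$z = - \frac{3357626}{922193}$ ($z = 3357626 \left(- \frac{1}{922193}\right) = - \frac{3357626}{922193} \approx -3.6409$)
$Q = -101$ ($Q = -8 - 93 = -101$)
$z + g{\left(Y \right)} Q I{\left(4,-5 \right)} = - \frac{3357626}{922193} + 13 \left(-101\right) \left(\left(- \frac{1}{4}\right) \left(-5\right)\right) = - \frac{3357626}{922193} - \frac{6565}{4} = - \frac{6067627549}{3688772}$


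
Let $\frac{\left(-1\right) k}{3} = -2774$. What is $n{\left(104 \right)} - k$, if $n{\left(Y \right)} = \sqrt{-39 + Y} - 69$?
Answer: $-8391 + \sqrt{65} \approx -8382.9$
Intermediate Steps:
$n{\left(Y \right)} = -69 + \sqrt{-39 + Y}$ ($n{\left(Y \right)} = \sqrt{-39 + Y} - 69 = -69 + \sqrt{-39 + Y}$)
$k = 8322$ ($k = \left(-3\right) \left(-2774\right) = 8322$)
$n{\left(104 \right)} - k = \left(-69 + \sqrt{-39 + 104}\right) - 8322 = \left(-69 + \sqrt{65}\right) - 8322 = -8391 + \sqrt{65}$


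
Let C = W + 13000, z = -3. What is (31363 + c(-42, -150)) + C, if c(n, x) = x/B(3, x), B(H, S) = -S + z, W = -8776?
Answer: 1743713/49 ≈ 35586.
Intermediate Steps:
C = 4224 (C = -8776 + 13000 = 4224)
B(H, S) = -3 - S (B(H, S) = -S - 3 = -3 - S)
c(n, x) = x/(-3 - x)
(31363 + c(-42, -150)) + C = (31363 - 1*(-150)/(3 - 150)) + 4224 = (31363 - 1*(-150)/(-147)) + 4224 = (31363 - 1*(-150)*(-1/147)) + 4224 = (31363 - 50/49) + 4224 = 1536737/49 + 4224 = 1743713/49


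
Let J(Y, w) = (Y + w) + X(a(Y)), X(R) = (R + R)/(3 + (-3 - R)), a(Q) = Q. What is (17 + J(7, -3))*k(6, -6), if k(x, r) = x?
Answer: 114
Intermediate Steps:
X(R) = -2 (X(R) = (2*R)/((-R)) = (2*R)*(-1/R) = -2)
J(Y, w) = -2 + Y + w (J(Y, w) = (Y + w) - 2 = -2 + Y + w)
(17 + J(7, -3))*k(6, -6) = (17 + (-2 + 7 - 3))*6 = (17 + 2)*6 = 19*6 = 114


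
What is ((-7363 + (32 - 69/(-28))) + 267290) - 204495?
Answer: 1553061/28 ≈ 55466.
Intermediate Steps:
((-7363 + (32 - 69/(-28))) + 267290) - 204495 = ((-7363 + (32 - 1/28*(-69))) + 267290) - 204495 = ((-7363 + (32 + 69/28)) + 267290) - 204495 = ((-7363 + 965/28) + 267290) - 204495 = (-205199/28 + 267290) - 204495 = 7278921/28 - 204495 = 1553061/28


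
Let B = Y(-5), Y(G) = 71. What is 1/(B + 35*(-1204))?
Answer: -1/42069 ≈ -2.3770e-5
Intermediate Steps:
B = 71
1/(B + 35*(-1204)) = 1/(71 + 35*(-1204)) = 1/(71 - 42140) = 1/(-42069) = -1/42069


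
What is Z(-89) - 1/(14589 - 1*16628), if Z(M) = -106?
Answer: -216133/2039 ≈ -106.00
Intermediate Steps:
Z(-89) - 1/(14589 - 1*16628) = -106 - 1/(14589 - 1*16628) = -106 - 1/(14589 - 16628) = -106 - 1/(-2039) = -106 - 1*(-1/2039) = -106 + 1/2039 = -216133/2039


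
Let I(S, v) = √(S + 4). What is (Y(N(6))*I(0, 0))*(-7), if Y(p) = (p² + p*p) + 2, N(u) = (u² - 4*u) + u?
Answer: -9100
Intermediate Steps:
N(u) = u² - 3*u
Y(p) = 2 + 2*p² (Y(p) = (p² + p²) + 2 = 2*p² + 2 = 2 + 2*p²)
I(S, v) = √(4 + S)
(Y(N(6))*I(0, 0))*(-7) = ((2 + 2*(6*(-3 + 6))²)*√(4 + 0))*(-7) = ((2 + 2*(6*3)²)*√4)*(-7) = ((2 + 2*18²)*2)*(-7) = ((2 + 2*324)*2)*(-7) = ((2 + 648)*2)*(-7) = (650*2)*(-7) = 1300*(-7) = -9100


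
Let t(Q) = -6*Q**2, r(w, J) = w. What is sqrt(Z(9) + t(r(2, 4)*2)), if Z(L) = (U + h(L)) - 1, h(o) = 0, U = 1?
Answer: 4*I*sqrt(6) ≈ 9.798*I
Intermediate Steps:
Z(L) = 0 (Z(L) = (1 + 0) - 1 = 1 - 1 = 0)
sqrt(Z(9) + t(r(2, 4)*2)) = sqrt(0 - 6*(2*2)**2) = sqrt(0 - 6*4**2) = sqrt(0 - 6*16) = sqrt(0 - 96) = sqrt(-96) = 4*I*sqrt(6)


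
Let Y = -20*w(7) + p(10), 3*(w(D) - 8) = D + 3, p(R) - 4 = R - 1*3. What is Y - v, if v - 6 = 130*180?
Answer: -70865/3 ≈ -23622.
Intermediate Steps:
p(R) = 1 + R (p(R) = 4 + (R - 1*3) = 4 + (R - 3) = 4 + (-3 + R) = 1 + R)
w(D) = 9 + D/3 (w(D) = 8 + (D + 3)/3 = 8 + (3 + D)/3 = 8 + (1 + D/3) = 9 + D/3)
v = 23406 (v = 6 + 130*180 = 6 + 23400 = 23406)
Y = -647/3 (Y = -20*(9 + (1/3)*7) + (1 + 10) = -20*(9 + 7/3) + 11 = -20*34/3 + 11 = -680/3 + 11 = -647/3 ≈ -215.67)
Y - v = -647/3 - 1*23406 = -647/3 - 23406 = -70865/3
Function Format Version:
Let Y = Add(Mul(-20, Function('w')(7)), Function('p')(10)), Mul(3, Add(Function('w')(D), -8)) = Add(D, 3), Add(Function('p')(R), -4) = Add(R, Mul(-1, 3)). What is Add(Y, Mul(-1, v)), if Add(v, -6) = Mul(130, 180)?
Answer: Rational(-70865, 3) ≈ -23622.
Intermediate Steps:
Function('p')(R) = Add(1, R) (Function('p')(R) = Add(4, Add(R, Mul(-1, 3))) = Add(4, Add(R, -3)) = Add(4, Add(-3, R)) = Add(1, R))
Function('w')(D) = Add(9, Mul(Rational(1, 3), D)) (Function('w')(D) = Add(8, Mul(Rational(1, 3), Add(D, 3))) = Add(8, Mul(Rational(1, 3), Add(3, D))) = Add(8, Add(1, Mul(Rational(1, 3), D))) = Add(9, Mul(Rational(1, 3), D)))
v = 23406 (v = Add(6, Mul(130, 180)) = Add(6, 23400) = 23406)
Y = Rational(-647, 3) (Y = Add(Mul(-20, Add(9, Mul(Rational(1, 3), 7))), Add(1, 10)) = Add(Mul(-20, Add(9, Rational(7, 3))), 11) = Add(Mul(-20, Rational(34, 3)), 11) = Add(Rational(-680, 3), 11) = Rational(-647, 3) ≈ -215.67)
Add(Y, Mul(-1, v)) = Add(Rational(-647, 3), Mul(-1, 23406)) = Add(Rational(-647, 3), -23406) = Rational(-70865, 3)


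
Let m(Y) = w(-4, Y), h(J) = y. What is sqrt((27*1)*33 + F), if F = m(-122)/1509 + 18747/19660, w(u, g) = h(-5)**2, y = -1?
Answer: sqrt(196258322009998905)/14833470 ≈ 29.866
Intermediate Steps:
h(J) = -1
w(u, g) = 1 (w(u, g) = (-1)**2 = 1)
m(Y) = 1
F = 28308883/29666940 (F = 1/1509 + 18747/19660 = 28308883/29666940 ≈ 0.95422)
sqrt((27*1)*33 + F) = sqrt((27*1)*33 + 28308883/29666940) = sqrt(27*33 + 28308883/29666940) = sqrt(891 + 28308883/29666940) = sqrt(26461552423/29666940) = sqrt(196258322009998905)/14833470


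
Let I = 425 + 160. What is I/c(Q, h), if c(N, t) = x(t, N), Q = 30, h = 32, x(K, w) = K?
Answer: 585/32 ≈ 18.281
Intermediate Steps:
c(N, t) = t
I = 585
I/c(Q, h) = 585/32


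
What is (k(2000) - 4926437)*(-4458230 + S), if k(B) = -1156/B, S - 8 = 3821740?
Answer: 783897210630149/250 ≈ 3.1356e+12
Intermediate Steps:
S = 3821748 (S = 8 + 3821740 = 3821748)
(k(2000) - 4926437)*(-4458230 + S) = (-1156/2000 - 4926437)*(-4458230 + 3821748) = (-1156*1/2000 - 4926437)*(-636482) = (-289/500 - 4926437)*(-636482) = -2463218789/500*(-636482) = 783897210630149/250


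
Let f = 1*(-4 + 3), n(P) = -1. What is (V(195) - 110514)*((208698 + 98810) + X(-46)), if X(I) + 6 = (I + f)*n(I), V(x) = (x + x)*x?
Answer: -10599368736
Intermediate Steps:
f = -1 (f = 1*(-1) = -1)
V(x) = 2*x² (V(x) = (2*x)*x = 2*x²)
X(I) = -5 - I (X(I) = -6 + (I - 1)*(-1) = -6 + (-1 + I)*(-1) = -6 + (1 - I) = -5 - I)
(V(195) - 110514)*((208698 + 98810) + X(-46)) = (2*195² - 110514)*((208698 + 98810) + (-5 - 1*(-46))) = (2*38025 - 110514)*(307508 + (-5 + 46)) = (76050 - 110514)*(307508 + 41) = -34464*307549 = -10599368736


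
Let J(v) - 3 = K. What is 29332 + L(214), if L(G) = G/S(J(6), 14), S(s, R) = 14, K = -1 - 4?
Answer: 205431/7 ≈ 29347.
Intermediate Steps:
K = -5
J(v) = -2 (J(v) = 3 - 5 = -2)
L(G) = G/14
29332 + L(214) = 29332 + (1/14)*214 = 29332 + 107/7 = 205431/7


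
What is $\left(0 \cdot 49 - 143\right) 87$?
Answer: $-12441$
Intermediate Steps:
$\left(0 \cdot 49 - 143\right) 87 = \left(0 - 143\right) 87 = \left(-143\right) 87 = -12441$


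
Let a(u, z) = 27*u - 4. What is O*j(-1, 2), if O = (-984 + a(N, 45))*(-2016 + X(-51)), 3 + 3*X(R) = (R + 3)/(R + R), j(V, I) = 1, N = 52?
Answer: -42789344/51 ≈ -8.3901e+5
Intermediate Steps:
a(u, z) = -4 + 27*u
X(R) = -1 + (3 + R)/(6*R) (X(R) = -1 + ((R + 3)/(R + R))/3 = -1 + ((3 + R)/((2*R)))/3 = -1 + ((3 + R)*(1/(2*R)))/3 = -1 + ((3 + R)/(2*R))/3 = -1 + (3 + R)/(6*R))
O = -42789344/51 (O = (-984 + (-4 + 27*52))*(-2016 + (⅙)*(3 - 5*(-51))/(-51)) = (-984 + (-4 + 1404))*(-2016 + (⅙)*(-1/51)*(3 + 255)) = (-984 + 1400)*(-2016 + (⅙)*(-1/51)*258) = 416*(-2016 - 43/51) = 416*(-102859/51) = -42789344/51 ≈ -8.3901e+5)
O*j(-1, 2) = -42789344/51*1 = -42789344/51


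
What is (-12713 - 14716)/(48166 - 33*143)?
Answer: -27429/43447 ≈ -0.63132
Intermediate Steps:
(-12713 - 14716)/(48166 - 33*143) = -27429/(48166 - 4719) = -27429/43447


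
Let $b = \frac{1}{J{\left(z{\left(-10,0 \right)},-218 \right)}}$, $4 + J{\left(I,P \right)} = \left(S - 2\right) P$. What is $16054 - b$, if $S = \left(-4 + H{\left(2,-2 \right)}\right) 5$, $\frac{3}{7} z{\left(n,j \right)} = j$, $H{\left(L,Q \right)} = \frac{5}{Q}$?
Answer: $\frac{120677917}{7517} \approx 16054.0$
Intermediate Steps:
$z{\left(n,j \right)} = \frac{7 j}{3}$
$S = - \frac{65}{2}$ ($S = \left(-4 + \frac{5}{-2}\right) 5 = \left(-4 + 5 \left(- \frac{1}{2}\right)\right) 5 = \left(-4 - \frac{5}{2}\right) 5 = \left(- \frac{13}{2}\right) 5 = - \frac{65}{2} \approx -32.5$)
$J{\left(I,P \right)} = -4 - \frac{69 P}{2}$ ($J{\left(I,P \right)} = -4 + \left(- \frac{65}{2} - 2\right) P = -4 - \frac{69 P}{2}$)
$b = \frac{1}{7517}$ ($b = \frac{1}{-4 - -7521} = \frac{1}{-4 + 7521} = \frac{1}{7517} \approx 0.00013303$)
$16054 - b = 16054 - \frac{1}{7517} = \frac{120677917}{7517}$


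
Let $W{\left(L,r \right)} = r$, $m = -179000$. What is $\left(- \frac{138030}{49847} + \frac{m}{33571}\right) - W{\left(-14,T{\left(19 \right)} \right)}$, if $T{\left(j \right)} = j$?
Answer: $- \frac{45351277233}{1673413637} \approx -27.101$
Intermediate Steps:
$\left(- \frac{138030}{49847} + \frac{m}{33571}\right) - W{\left(-14,T{\left(19 \right)} \right)} = \left(- \frac{138030}{49847} - \frac{179000}{33571}\right) - 19 = - \frac{13556418130}{1673413637} - 19 = - \frac{45351277233}{1673413637}$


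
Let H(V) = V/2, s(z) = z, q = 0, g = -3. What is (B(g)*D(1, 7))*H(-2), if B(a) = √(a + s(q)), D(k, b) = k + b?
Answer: -8*I*√3 ≈ -13.856*I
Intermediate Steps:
H(V) = V/2 (H(V) = V*(½) = V/2)
D(k, b) = b + k
B(a) = √a (B(a) = √(a + 0) = √a)
(B(g)*D(1, 7))*H(-2) = (√(-3)*(7 + 1))*((½)*(-2)) = ((I*√3)*8)*(-1) = (8*I*√3)*(-1) = -8*I*√3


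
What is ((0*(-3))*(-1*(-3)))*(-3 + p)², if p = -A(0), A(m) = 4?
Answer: 0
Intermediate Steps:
p = -4 (p = -1*4 = -4)
((0*(-3))*(-1*(-3)))*(-3 + p)² = ((0*(-3))*(-1*(-3)))*(-3 - 4)² = (0*3)*(-7)² = 0*49 = 0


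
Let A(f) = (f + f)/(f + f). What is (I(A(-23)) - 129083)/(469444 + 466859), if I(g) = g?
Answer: -129082/936303 ≈ -0.13786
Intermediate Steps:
A(f) = 1 (A(f) = (2*f)/((2*f)) = (2*f)*(1/(2*f)) = 1)
(I(A(-23)) - 129083)/(469444 + 466859) = (1 - 129083)/(469444 + 466859) = -129082/936303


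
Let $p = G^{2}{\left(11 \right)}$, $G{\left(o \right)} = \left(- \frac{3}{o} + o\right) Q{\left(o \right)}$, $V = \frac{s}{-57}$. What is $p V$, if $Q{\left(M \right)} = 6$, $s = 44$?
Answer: $- \frac{668352}{209} \approx -3197.9$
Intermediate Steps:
$V = - \frac{44}{57}$ ($V = \frac{44}{-57} = 44 \left(- \frac{1}{57}\right) = - \frac{44}{57} \approx -0.77193$)
$G{\left(o \right)} = - \frac{18}{o} + 6 o$ ($G{\left(o \right)} = \left(- \frac{3}{o} + o\right) 6 = \left(o - \frac{3}{o}\right) 6 = - \frac{18}{o} + 6 o$)
$p = \frac{501264}{121}$ ($p = \left(- \frac{18}{11} + 6 \cdot 11\right)^{2} = \left(\left(-18\right) \frac{1}{11} + 66\right)^{2} = \left(- \frac{18}{11} + 66\right)^{2} = \left(\frac{708}{11}\right)^{2} = \frac{501264}{121} \approx 4142.7$)
$p V = \frac{501264}{121} \left(- \frac{44}{57}\right) = - \frac{668352}{209}$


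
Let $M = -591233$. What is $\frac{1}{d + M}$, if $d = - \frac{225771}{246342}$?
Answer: $- \frac{82114}{48548581819} \approx -1.6914 \cdot 10^{-6}$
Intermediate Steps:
$d = - \frac{75257}{82114}$ ($d = \left(-225771\right) \frac{1}{246342} = - \frac{75257}{82114} \approx -0.91649$)
$\frac{1}{d + M} = \frac{1}{- \frac{75257}{82114} - 591233} = \frac{1}{- \frac{48548581819}{82114}} = - \frac{82114}{48548581819}$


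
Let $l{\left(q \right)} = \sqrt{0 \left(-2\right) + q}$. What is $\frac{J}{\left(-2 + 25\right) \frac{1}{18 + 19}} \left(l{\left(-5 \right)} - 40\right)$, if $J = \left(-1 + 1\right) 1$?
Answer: $0$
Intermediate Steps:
$J = 0$ ($J = 0 \cdot 1 = 0$)
$l{\left(q \right)} = \sqrt{q}$ ($l{\left(q \right)} = \sqrt{0 + q} = \sqrt{q}$)
$\frac{J}{\left(-2 + 25\right) \frac{1}{18 + 19}} \left(l{\left(-5 \right)} - 40\right) = \frac{0}{\left(-2 + 25\right) \frac{1}{18 + 19}} \left(\sqrt{-5} - 40\right) = \frac{0}{23 \cdot \frac{1}{37}} \left(i \sqrt{5} - 40\right) = \frac{0}{23 \cdot \frac{1}{37}} \left(-40 + i \sqrt{5}\right) = \frac{0}{\frac{23}{37}} \left(-40 + i \sqrt{5}\right) = 0 \cdot \frac{37}{23} \left(-40 + i \sqrt{5}\right) = 0 \left(-40 + i \sqrt{5}\right) = 0$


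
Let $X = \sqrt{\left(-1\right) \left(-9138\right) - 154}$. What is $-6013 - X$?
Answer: $-6013 - 2 \sqrt{2246} \approx -6107.8$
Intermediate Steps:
$X = 2 \sqrt{2246}$ ($X = \sqrt{9138 - 154} = \sqrt{8984} = 2 \sqrt{2246} \approx 94.784$)
$-6013 - X = -6013 - 2 \sqrt{2246}$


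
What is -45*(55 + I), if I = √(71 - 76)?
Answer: -2475 - 45*I*√5 ≈ -2475.0 - 100.62*I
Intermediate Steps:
I = I*√5 (I = √(-5) = I*√5 ≈ 2.2361*I)
-45*(55 + I) = -45*(55 + I*√5) = -2475 - 45*I*√5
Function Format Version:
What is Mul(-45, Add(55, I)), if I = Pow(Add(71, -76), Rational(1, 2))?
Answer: Add(-2475, Mul(-45, I, Pow(5, Rational(1, 2)))) ≈ Add(-2475.0, Mul(-100.62, I))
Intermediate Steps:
I = Mul(I, Pow(5, Rational(1, 2))) (I = Pow(-5, Rational(1, 2)) = Mul(I, Pow(5, Rational(1, 2))) ≈ Mul(2.2361, I))
Mul(-45, Add(55, I)) = Mul(-45, Add(55, Mul(I, Pow(5, Rational(1, 2))))) = Add(-2475, Mul(-45, I, Pow(5, Rational(1, 2))))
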